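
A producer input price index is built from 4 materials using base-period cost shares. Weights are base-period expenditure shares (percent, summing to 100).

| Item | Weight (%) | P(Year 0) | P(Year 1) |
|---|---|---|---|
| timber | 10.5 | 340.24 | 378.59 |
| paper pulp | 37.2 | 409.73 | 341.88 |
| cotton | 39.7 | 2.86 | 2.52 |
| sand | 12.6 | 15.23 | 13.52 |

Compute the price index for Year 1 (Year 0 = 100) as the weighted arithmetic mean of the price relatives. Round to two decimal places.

88.89

timber: 10.5 × (378.59/340.24) = 10.5 × 1.112715 = 11.6835
paper pulp: 37.2 × (341.88/409.73) = 37.2 × 0.834403 = 31.0398
cotton: 39.7 × (2.52/2.86) = 39.7 × 0.881119 = 34.9804
sand: 12.6 × (13.52/15.23) = 12.6 × 0.887722 = 11.1853
Index = Σ wᵢ·(p₁ᵢ/p₀ᵢ) = 11.6835 + 31.0398 + 34.9804 + 11.1853 = 88.8890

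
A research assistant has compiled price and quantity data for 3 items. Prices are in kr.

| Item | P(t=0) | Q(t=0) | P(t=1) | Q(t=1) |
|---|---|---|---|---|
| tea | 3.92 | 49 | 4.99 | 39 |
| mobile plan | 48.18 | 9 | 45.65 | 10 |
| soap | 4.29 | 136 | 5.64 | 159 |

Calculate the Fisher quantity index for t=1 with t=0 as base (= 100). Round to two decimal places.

Laspeyres component (base-period weights):
ΣP(t=0)Q(t=1) = 3.92×39 + 48.18×10 + 4.29×159 = 152.88 + 481.8 + 682.11 = 1316.79
ΣP(t=0)Q(t=0) = 3.92×49 + 48.18×9 + 4.29×136 = 192.08 + 433.62 + 583.44 = 1209.14
L = 1316.79 / 1209.14 × 100 = 108.9030
Paasche component (current-period weights):
ΣP(t=1)Q(t=1) = 4.99×39 + 45.65×10 + 5.64×159 = 194.61 + 456.5 + 896.76 = 1547.87
ΣP(t=1)Q(t=0) = 4.99×49 + 45.65×9 + 5.64×136 = 244.51 + 410.85 + 767.04 = 1422.4
P = 1547.87 / 1422.4 × 100 = 108.8210
Fisher = √(L × P) = √(108.9030 × 108.8210) = 108.8620

108.86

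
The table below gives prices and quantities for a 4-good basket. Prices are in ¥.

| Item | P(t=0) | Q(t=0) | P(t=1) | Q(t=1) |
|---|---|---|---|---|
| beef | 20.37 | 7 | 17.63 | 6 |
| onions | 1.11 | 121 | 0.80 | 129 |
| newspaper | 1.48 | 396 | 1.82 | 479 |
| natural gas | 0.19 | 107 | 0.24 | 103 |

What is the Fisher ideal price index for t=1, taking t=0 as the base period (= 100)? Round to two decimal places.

110.32

Laspeyres component (base-period weights):
ΣP(t=1)Q(t=0) = 17.63×7 + 0.80×121 + 1.82×396 + 0.24×107 = 123.41 + 96.8 + 720.72 + 25.68 = 966.61
ΣP(t=0)Q(t=0) = 20.37×7 + 1.11×121 + 1.48×396 + 0.19×107 = 142.59 + 134.31 + 586.08 + 20.33 = 883.31
L = 966.61 / 883.31 × 100 = 109.4304
Paasche component (current-period weights):
ΣP(t=1)Q(t=1) = 17.63×6 + 0.80×129 + 1.82×479 + 0.24×103 = 105.78 + 103.2 + 871.78 + 24.72 = 1105.48
ΣP(t=0)Q(t=1) = 20.37×6 + 1.11×129 + 1.48×479 + 0.19×103 = 122.22 + 143.19 + 708.92 + 19.57 = 993.9
P = 1105.48 / 993.9 × 100 = 111.2265
Fisher = √(L × P) = √(109.4304 × 111.2265) = 110.3248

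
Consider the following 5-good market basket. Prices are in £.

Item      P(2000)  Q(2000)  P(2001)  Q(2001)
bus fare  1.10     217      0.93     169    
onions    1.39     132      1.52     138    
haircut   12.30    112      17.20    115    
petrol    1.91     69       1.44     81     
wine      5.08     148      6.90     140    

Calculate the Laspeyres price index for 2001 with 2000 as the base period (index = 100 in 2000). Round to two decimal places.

128.55

Laspeyres price index uses base-period quantities as weights.
ΣP(2001)·Q(2000) = 0.93×217 + 1.52×132 + 17.20×112 + 1.44×69 + 6.90×148 = 201.81 + 200.64 + 1926.4 + 99.36 + 1021.2 = 3449.41
ΣP(2000)·Q(2000) = 1.10×217 + 1.39×132 + 12.30×112 + 1.91×69 + 5.08×148 = 238.7 + 183.48 + 1377.6 + 131.79 + 751.84 = 2683.41
Index = 3449.41 / 2683.41 × 100 = 128.5458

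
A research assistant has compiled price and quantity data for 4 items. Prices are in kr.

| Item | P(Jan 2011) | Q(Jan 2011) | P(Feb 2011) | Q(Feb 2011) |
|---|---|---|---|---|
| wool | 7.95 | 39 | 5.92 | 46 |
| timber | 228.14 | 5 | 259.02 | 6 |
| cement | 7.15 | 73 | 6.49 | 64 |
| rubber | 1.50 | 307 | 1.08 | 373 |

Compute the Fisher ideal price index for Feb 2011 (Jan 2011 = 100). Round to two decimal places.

Laspeyres component (base-period weights):
ΣP(Feb 2011)Q(Jan 2011) = 5.92×39 + 259.02×5 + 6.49×73 + 1.08×307 = 230.88 + 1295.1 + 473.77 + 331.56 = 2331.31
ΣP(Jan 2011)Q(Jan 2011) = 7.95×39 + 228.14×5 + 7.15×73 + 1.50×307 = 310.05 + 1140.7 + 521.95 + 460.5 = 2433.2
L = 2331.31 / 2433.2 × 100 = 95.8125
Paasche component (current-period weights):
ΣP(Feb 2011)Q(Feb 2011) = 5.92×46 + 259.02×6 + 6.49×64 + 1.08×373 = 272.32 + 1554.12 + 415.36 + 402.84 = 2644.64
ΣP(Jan 2011)Q(Feb 2011) = 7.95×46 + 228.14×6 + 7.15×64 + 1.50×373 = 365.7 + 1368.84 + 457.6 + 559.5 = 2751.64
P = 2644.64 / 2751.64 × 100 = 96.1114
Fisher = √(L × P) = √(95.8125 × 96.1114) = 95.9618

95.96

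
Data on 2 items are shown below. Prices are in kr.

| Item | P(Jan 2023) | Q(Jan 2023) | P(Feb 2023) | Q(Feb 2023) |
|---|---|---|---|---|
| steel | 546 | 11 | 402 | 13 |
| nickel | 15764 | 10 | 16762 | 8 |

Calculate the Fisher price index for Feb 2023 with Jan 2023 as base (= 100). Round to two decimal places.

104.86

Laspeyres component (base-period weights):
ΣP(Feb 2023)Q(Jan 2023) = 402×11 + 16762×10 = 4422 + 167620 = 172042
ΣP(Jan 2023)Q(Jan 2023) = 546×11 + 15764×10 = 6006 + 157640 = 163646
L = 172042 / 163646 × 100 = 105.1306
Paasche component (current-period weights):
ΣP(Feb 2023)Q(Feb 2023) = 402×13 + 16762×8 = 5226 + 134096 = 139322
ΣP(Jan 2023)Q(Feb 2023) = 546×13 + 15764×8 = 7098 + 126112 = 133210
P = 139322 / 133210 × 100 = 104.5882
Fisher = √(L × P) = √(105.1306 × 104.5882) = 104.8591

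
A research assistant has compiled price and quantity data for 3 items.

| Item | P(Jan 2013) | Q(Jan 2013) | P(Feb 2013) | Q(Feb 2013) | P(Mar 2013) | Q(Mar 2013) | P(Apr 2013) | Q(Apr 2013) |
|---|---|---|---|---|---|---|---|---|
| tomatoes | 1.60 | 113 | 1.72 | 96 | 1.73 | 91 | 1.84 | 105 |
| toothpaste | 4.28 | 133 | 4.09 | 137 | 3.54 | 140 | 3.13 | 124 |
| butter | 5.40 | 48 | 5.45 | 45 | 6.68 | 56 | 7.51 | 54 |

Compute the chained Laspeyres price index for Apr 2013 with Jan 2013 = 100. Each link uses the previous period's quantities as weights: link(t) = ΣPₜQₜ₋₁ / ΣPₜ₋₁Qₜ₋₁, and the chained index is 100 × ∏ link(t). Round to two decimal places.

Link Jan 2013→Feb 2013:
ΣP(Feb 2013)Q(Jan 2013) = 1.72×113 + 4.09×133 + 5.45×48 = 194.36 + 543.97 + 261.6 = 999.93
ΣP(Jan 2013)Q(Jan 2013) = 1.60×113 + 4.28×133 + 5.40×48 = 180.8 + 569.24 + 259.2 = 1009.24
link = 999.93/1009.24 = 0.990775
Link Feb 2013→Mar 2013:
ΣP(Mar 2013)Q(Feb 2013) = 1.73×96 + 3.54×137 + 6.68×45 = 166.08 + 484.98 + 300.6 = 951.66
ΣP(Feb 2013)Q(Feb 2013) = 1.72×96 + 4.09×137 + 5.45×45 = 165.12 + 560.33 + 245.25 = 970.7
link = 951.66/970.7 = 0.980385
Link Mar 2013→Apr 2013:
ΣP(Apr 2013)Q(Mar 2013) = 1.84×91 + 3.13×140 + 7.51×56 = 167.44 + 438.2 + 420.56 = 1026.2
ΣP(Mar 2013)Q(Mar 2013) = 1.73×91 + 3.54×140 + 6.68×56 = 157.43 + 495.6 + 374.08 = 1027.11
link = 1026.2/1027.11 = 0.999114
Chained index = 100 × 0.990775 × 0.980385 × 0.999114 = 97.0481

97.05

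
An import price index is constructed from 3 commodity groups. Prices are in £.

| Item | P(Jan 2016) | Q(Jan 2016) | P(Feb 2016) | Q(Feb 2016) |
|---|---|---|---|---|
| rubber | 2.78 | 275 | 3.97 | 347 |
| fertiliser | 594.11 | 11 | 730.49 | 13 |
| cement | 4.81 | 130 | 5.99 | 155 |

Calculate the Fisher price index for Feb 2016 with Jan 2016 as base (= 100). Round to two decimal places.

Laspeyres component (base-period weights):
ΣP(Feb 2016)Q(Jan 2016) = 3.97×275 + 730.49×11 + 5.99×130 = 1091.75 + 8035.39 + 778.7 = 9905.84
ΣP(Jan 2016)Q(Jan 2016) = 2.78×275 + 594.11×11 + 4.81×130 = 764.5 + 6535.21 + 625.3 = 7925.01
L = 9905.84 / 7925.01 × 100 = 124.9947
Paasche component (current-period weights):
ΣP(Feb 2016)Q(Feb 2016) = 3.97×347 + 730.49×13 + 5.99×155 = 1377.59 + 9496.37 + 928.45 = 11802.41
ΣP(Jan 2016)Q(Feb 2016) = 2.78×347 + 594.11×13 + 4.81×155 = 964.66 + 7723.43 + 745.55 = 9433.64
P = 11802.41 / 9433.64 × 100 = 125.1098
Fisher = √(L × P) = √(124.9947 × 125.1098) = 125.0522

125.05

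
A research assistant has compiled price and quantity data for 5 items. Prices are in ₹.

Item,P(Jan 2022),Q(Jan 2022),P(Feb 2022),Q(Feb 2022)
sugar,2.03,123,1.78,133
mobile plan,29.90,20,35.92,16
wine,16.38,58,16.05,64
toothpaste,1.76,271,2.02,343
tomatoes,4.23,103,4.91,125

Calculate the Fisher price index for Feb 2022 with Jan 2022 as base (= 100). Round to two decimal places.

Laspeyres component (base-period weights):
ΣP(Feb 2022)Q(Jan 2022) = 1.78×123 + 35.92×20 + 16.05×58 + 2.02×271 + 4.91×103 = 218.94 + 718.4 + 930.9 + 547.42 + 505.73 = 2921.39
ΣP(Jan 2022)Q(Jan 2022) = 2.03×123 + 29.90×20 + 16.38×58 + 1.76×271 + 4.23×103 = 249.69 + 598 + 950.04 + 476.96 + 435.69 = 2710.38
L = 2921.39 / 2710.38 × 100 = 107.7853
Paasche component (current-period weights):
ΣP(Feb 2022)Q(Feb 2022) = 1.78×133 + 35.92×16 + 16.05×64 + 2.02×343 + 4.91×125 = 236.74 + 574.72 + 1027.2 + 692.86 + 613.75 = 3145.27
ΣP(Jan 2022)Q(Feb 2022) = 2.03×133 + 29.90×16 + 16.38×64 + 1.76×343 + 4.23×125 = 269.99 + 478.4 + 1048.32 + 603.68 + 528.75 = 2929.14
P = 3145.27 / 2929.14 × 100 = 107.3786
Fisher = √(L × P) = √(107.7853 × 107.3786) = 107.5817

107.58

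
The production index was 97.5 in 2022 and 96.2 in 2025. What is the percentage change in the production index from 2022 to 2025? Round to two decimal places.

-1.33%

Change = (96.2 − 97.5) / 97.5 × 100
       = -1.3 / 97.5 × 100 = -1.3333%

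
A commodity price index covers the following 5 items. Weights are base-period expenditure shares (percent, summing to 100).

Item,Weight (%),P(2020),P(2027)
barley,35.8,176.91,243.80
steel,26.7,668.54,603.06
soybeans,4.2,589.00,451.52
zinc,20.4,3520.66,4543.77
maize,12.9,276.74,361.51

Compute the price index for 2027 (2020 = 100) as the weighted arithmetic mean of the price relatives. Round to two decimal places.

barley: 35.8 × (243.80/176.91) = 35.8 × 1.378102 = 49.3360
steel: 26.7 × (603.06/668.54) = 26.7 × 0.902055 = 24.0849
soybeans: 4.2 × (451.52/589.00) = 4.2 × 0.766587 = 3.2197
zinc: 20.4 × (4543.77/3520.66) = 20.4 × 1.290602 = 26.3283
maize: 12.9 × (361.51/276.74) = 12.9 × 1.306316 = 16.8515
Index = Σ wᵢ·(p₁ᵢ/p₀ᵢ) = 49.3360 + 24.0849 + 3.2197 + 26.3283 + 16.8515 = 119.8203

119.82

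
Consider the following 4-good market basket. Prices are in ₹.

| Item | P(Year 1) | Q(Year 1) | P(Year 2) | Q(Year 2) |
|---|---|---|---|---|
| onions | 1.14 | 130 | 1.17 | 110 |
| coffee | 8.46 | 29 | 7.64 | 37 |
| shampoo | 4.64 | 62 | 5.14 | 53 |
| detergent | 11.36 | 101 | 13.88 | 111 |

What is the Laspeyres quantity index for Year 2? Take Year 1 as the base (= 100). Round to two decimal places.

Laspeyres quantity index uses base-period prices as weights.
ΣP(Year 1)·Q(Year 2) = 1.14×110 + 8.46×37 + 4.64×53 + 11.36×111 = 125.4 + 313.02 + 245.92 + 1260.96 = 1945.3
ΣP(Year 1)·Q(Year 1) = 1.14×130 + 8.46×29 + 4.64×62 + 11.36×101 = 148.2 + 245.34 + 287.68 + 1147.36 = 1828.58
Index = 1945.3 / 1828.58 × 100 = 106.3831

106.38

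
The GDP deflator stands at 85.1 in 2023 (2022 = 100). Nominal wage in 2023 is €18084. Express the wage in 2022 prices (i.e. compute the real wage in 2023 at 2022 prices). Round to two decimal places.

21250.29

Real = Nominal ÷ (Index/100) = 18084 ÷ (85.1/100)
     = 18084 ÷ 0.851 = 21250.2938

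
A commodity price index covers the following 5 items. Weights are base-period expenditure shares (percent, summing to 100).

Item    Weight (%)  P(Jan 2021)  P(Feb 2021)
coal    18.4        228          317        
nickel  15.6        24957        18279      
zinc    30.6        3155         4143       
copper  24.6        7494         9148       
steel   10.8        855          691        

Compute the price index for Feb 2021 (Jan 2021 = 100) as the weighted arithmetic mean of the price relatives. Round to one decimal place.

coal: 18.4 × (317/228) = 18.4 × 1.390351 = 25.5825
nickel: 15.6 × (18279/24957) = 15.6 × 0.732420 = 11.4257
zinc: 30.6 × (4143/3155) = 30.6 × 1.313154 = 40.1825
copper: 24.6 × (9148/7494) = 24.6 × 1.220710 = 30.0295
steel: 10.8 × (691/855) = 10.8 × 0.808187 = 8.7284
Index = Σ wᵢ·(p₁ᵢ/p₀ᵢ) = 25.5825 + 11.4257 + 40.1825 + 30.0295 + 8.7284 = 115.9486

115.9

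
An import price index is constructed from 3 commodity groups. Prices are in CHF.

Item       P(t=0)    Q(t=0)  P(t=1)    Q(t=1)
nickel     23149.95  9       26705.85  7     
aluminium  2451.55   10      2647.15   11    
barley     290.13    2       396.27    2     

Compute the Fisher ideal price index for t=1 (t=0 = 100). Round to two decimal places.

114.51

Laspeyres component (base-period weights):
ΣP(t=1)Q(t=0) = 26705.85×9 + 2647.15×10 + 396.27×2 = 240352.65 + 26471.5 + 792.54 = 267616.69
ΣP(t=0)Q(t=0) = 23149.95×9 + 2451.55×10 + 290.13×2 = 208349.55 + 24515.5 + 580.26 = 233445.31
L = 267616.69 / 233445.31 × 100 = 114.6379
Paasche component (current-period weights):
ΣP(t=1)Q(t=1) = 26705.85×7 + 2647.15×11 + 396.27×2 = 186940.95 + 29118.65 + 792.54 = 216852.14
ΣP(t=0)Q(t=1) = 23149.95×7 + 2451.55×11 + 290.13×2 = 162049.65 + 26967.05 + 580.26 = 189596.96
P = 216852.14 / 189596.96 × 100 = 114.3753
Fisher = √(L × P) = √(114.6379 × 114.3753) = 114.5065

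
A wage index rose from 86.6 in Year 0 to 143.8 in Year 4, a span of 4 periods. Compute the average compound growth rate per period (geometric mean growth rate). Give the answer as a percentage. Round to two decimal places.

13.52%

Growth factor = (143.8/86.6)^(1/4) = (1.660508)^(1/4) = 1.135168
Growth rate = 1.135168 − 1 = 0.135168 = 13.5168%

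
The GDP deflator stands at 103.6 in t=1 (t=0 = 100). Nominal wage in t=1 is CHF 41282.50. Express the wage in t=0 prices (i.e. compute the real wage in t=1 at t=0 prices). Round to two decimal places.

Real = Nominal ÷ (Index/100) = 41282.50 ÷ (103.6/100)
     = 41282.50 ÷ 1.036 = 39847.9730

39847.97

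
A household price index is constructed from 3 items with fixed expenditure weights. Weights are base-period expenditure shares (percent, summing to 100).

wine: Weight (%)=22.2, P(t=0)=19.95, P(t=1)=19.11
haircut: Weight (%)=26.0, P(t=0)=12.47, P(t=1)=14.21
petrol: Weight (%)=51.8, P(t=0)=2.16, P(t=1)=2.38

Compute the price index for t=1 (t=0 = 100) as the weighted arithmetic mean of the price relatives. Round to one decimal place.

wine: 22.2 × (19.11/19.95) = 22.2 × 0.957895 = 21.2653
haircut: 26.0 × (14.21/12.47) = 26.0 × 1.139535 = 29.6279
petrol: 51.8 × (2.38/2.16) = 51.8 × 1.101852 = 57.0759
Index = Σ wᵢ·(p₁ᵢ/p₀ᵢ) = 21.2653 + 29.6279 + 57.0759 = 107.9691

108.0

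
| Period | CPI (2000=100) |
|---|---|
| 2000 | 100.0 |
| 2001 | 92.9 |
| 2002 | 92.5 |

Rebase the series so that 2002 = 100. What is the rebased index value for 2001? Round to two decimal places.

Rebased(2001) = 92.9 / 92.5 × 100 = 100.4324

100.43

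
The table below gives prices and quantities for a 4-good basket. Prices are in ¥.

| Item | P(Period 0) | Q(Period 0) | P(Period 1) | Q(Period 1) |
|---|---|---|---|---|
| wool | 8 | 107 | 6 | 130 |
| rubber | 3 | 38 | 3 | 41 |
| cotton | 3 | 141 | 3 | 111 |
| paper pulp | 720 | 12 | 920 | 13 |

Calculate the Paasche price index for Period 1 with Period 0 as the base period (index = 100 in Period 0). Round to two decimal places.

Paasche price index uses current-period quantities as weights.
ΣP(Period 1)·Q(Period 1) = 6×130 + 3×41 + 3×111 + 920×13 = 780 + 123 + 333 + 11960 = 13196
ΣP(Period 0)·Q(Period 1) = 8×130 + 3×41 + 3×111 + 720×13 = 1040 + 123 + 333 + 9360 = 10856
Index = 13196 / 10856 × 100 = 121.5549

121.55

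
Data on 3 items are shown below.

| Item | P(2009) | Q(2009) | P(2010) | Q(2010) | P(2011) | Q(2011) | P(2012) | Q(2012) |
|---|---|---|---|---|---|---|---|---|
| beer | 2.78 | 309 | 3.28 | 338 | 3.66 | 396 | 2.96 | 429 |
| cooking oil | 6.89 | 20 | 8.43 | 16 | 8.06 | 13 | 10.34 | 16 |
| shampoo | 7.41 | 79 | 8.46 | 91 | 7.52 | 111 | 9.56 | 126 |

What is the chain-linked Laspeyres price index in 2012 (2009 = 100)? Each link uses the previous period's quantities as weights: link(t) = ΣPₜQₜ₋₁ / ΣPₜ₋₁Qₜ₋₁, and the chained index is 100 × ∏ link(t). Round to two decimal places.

Link 2009→2010:
ΣP(2010)Q(2009) = 3.28×309 + 8.43×20 + 8.46×79 = 1013.52 + 168.6 + 668.34 = 1850.46
ΣP(2009)Q(2009) = 2.78×309 + 6.89×20 + 7.41×79 = 859.02 + 137.8 + 585.39 = 1582.21
link = 1850.46/1582.21 = 1.169541
Link 2010→2011:
ΣP(2011)Q(2010) = 3.66×338 + 8.06×16 + 7.52×91 = 1237.08 + 128.96 + 684.32 = 2050.36
ΣP(2010)Q(2010) = 3.28×338 + 8.43×16 + 8.46×91 = 1108.64 + 134.88 + 769.86 = 2013.38
link = 2050.36/2013.38 = 1.018367
Link 2011→2012:
ΣP(2012)Q(2011) = 2.96×396 + 10.34×13 + 9.56×111 = 1172.16 + 134.42 + 1061.16 = 2367.74
ΣP(2011)Q(2011) = 3.66×396 + 8.06×13 + 7.52×111 = 1449.36 + 104.78 + 834.72 = 2388.86
link = 2367.74/2388.86 = 0.991159
Chained index = 100 × 1.169541 × 1.018367 × 0.991159 = 118.0493

118.05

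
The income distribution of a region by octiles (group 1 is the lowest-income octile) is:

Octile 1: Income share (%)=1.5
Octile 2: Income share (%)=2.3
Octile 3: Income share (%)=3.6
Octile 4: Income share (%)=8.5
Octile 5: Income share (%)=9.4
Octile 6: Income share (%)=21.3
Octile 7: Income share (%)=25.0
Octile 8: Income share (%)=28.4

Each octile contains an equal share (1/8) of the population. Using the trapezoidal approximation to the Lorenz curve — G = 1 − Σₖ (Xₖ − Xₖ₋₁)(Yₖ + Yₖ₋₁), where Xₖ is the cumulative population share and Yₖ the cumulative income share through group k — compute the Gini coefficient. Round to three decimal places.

Cumulative income shares Yₖ: 0.0150, 0.0380, 0.0740, 0.1590, 0.2530, 0.4660, 0.7160, 1.0000
Σ (Xₖ−Xₖ₋₁)(Yₖ+Yₖ₋₁) = (1/8)(0.0150+0.0000) + (1/8)(0.0380+0.0150) + (1/8)(0.0740+0.0380) + (1/8)(0.1590+0.0740) + (1/8)(0.2530+0.1590) + (1/8)(0.4660+0.2530) + (1/8)(0.7160+0.4660) + (1/8)(1.0000+0.7160)
  = 0.0019 + 0.0066 + 0.0140 + 0.0291 + 0.0515 + 0.0899 + 0.1477 + 0.2145 = 0.5553
G = 1 − 0.5553 = 0.4447

0.445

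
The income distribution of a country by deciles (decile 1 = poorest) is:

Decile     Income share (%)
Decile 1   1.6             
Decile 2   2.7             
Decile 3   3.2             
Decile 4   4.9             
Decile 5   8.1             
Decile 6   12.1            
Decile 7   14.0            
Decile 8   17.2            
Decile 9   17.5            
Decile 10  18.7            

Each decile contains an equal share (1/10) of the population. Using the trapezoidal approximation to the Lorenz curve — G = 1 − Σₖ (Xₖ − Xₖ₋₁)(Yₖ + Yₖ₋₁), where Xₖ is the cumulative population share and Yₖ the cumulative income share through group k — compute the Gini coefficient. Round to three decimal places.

0.359

Cumulative income shares Yₖ: 0.0160, 0.0430, 0.0750, 0.1240, 0.2050, 0.3260, 0.4660, 0.6380, 0.8130, 1.0000
Σ (Xₖ−Xₖ₋₁)(Yₖ+Yₖ₋₁) = (1/10)(0.0160+0.0000) + (1/10)(0.0430+0.0160) + (1/10)(0.0750+0.0430) + (1/10)(0.1240+0.0750) + (1/10)(0.2050+0.1240) + (1/10)(0.3260+0.2050) + (1/10)(0.4660+0.3260) + (1/10)(0.6380+0.4660) + (1/10)(0.8130+0.6380) + (1/10)(1.0000+0.8130)
  = 0.0016 + 0.0059 + 0.0118 + 0.0199 + 0.0329 + 0.0531 + 0.0792 + 0.1104 + 0.1451 + 0.1813 = 0.6412
G = 1 − 0.6412 = 0.3588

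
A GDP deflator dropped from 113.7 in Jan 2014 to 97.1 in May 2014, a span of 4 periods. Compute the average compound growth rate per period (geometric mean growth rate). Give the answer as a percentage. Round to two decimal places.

-3.87%

Growth factor = (97.1/113.7)^(1/4) = (0.854002)^(1/4) = 0.961313
Growth rate = 0.961313 − 1 = -0.038687 = -3.8687%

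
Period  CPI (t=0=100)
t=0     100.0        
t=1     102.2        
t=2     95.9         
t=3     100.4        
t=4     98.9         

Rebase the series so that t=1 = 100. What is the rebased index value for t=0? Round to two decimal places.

97.85

Rebased(t=0) = 100.0 / 102.2 × 100 = 97.8474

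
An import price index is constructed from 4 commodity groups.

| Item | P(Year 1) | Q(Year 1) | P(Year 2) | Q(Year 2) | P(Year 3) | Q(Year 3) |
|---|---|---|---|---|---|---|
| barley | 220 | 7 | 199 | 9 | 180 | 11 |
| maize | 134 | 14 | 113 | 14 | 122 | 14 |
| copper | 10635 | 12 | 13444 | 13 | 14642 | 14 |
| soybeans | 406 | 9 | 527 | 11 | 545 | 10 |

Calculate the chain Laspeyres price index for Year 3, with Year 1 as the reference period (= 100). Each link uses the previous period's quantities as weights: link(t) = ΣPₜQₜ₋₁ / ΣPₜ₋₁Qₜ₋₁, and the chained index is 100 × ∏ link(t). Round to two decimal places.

Link Year 1→Year 2:
ΣP(Year 2)Q(Year 1) = 199×7 + 113×14 + 13444×12 + 527×9 = 1393 + 1582 + 161328 + 4743 = 169046
ΣP(Year 1)Q(Year 1) = 220×7 + 134×14 + 10635×12 + 406×9 = 1540 + 1876 + 127620 + 3654 = 134690
link = 169046/134690 = 1.255075
Link Year 2→Year 3:
ΣP(Year 3)Q(Year 2) = 180×9 + 122×14 + 14642×13 + 545×11 = 1620 + 1708 + 190346 + 5995 = 199669
ΣP(Year 2)Q(Year 2) = 199×9 + 113×14 + 13444×13 + 527×11 = 1791 + 1582 + 174772 + 5797 = 183942
link = 199669/183942 = 1.085500
Chained index = 100 × 1.255075 × 1.085500 = 136.2383

136.24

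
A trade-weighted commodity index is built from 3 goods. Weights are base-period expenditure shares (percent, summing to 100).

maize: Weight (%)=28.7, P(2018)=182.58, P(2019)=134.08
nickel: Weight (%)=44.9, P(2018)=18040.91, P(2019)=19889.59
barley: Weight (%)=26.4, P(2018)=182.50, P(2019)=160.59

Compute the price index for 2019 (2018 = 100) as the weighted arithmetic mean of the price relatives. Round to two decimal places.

maize: 28.7 × (134.08/182.58) = 28.7 × 0.734363 = 21.0762
nickel: 44.9 × (19889.59/18040.91) = 44.9 × 1.102472 = 49.5010
barley: 26.4 × (160.59/182.50) = 26.4 × 0.879945 = 23.2306
Index = Σ wᵢ·(p₁ᵢ/p₀ᵢ) = 21.0762 + 49.5010 + 23.2306 = 93.8077

93.81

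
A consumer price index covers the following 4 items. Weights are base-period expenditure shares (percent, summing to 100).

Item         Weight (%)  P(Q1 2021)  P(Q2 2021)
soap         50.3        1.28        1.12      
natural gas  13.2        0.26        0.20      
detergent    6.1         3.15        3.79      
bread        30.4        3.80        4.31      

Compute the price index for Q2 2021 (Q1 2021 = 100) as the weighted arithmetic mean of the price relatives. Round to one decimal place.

96.0

soap: 50.3 × (1.12/1.28) = 50.3 × 0.875000 = 44.0125
natural gas: 13.2 × (0.20/0.26) = 13.2 × 0.769231 = 10.1538
detergent: 6.1 × (3.79/3.15) = 6.1 × 1.203175 = 7.3394
bread: 30.4 × (4.31/3.80) = 30.4 × 1.134211 = 34.4800
Index = Σ wᵢ·(p₁ᵢ/p₀ᵢ) = 44.0125 + 10.1538 + 7.3394 + 34.4800 = 95.9857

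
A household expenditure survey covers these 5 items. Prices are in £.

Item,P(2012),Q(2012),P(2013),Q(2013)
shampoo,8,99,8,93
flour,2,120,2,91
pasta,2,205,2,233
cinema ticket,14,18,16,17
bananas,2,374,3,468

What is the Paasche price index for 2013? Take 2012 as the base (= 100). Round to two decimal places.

Paasche price index uses current-period quantities as weights.
ΣP(2013)·Q(2013) = 8×93 + 2×91 + 2×233 + 16×17 + 3×468 = 744 + 182 + 466 + 272 + 1404 = 3068
ΣP(2012)·Q(2013) = 8×93 + 2×91 + 2×233 + 14×17 + 2×468 = 744 + 182 + 466 + 238 + 936 = 2566
Index = 3068 / 2566 × 100 = 119.5635

119.56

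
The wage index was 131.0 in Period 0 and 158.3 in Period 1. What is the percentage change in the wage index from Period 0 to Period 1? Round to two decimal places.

Change = (158.3 − 131.0) / 131.0 × 100
       = 27.3 / 131.0 × 100 = 20.8397%

20.84%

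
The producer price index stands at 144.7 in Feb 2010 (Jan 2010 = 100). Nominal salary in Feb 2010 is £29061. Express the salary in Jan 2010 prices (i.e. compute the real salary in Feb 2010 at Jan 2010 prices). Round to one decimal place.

Real = Nominal ÷ (Index/100) = 29061 ÷ (144.7/100)
     = 29061 ÷ 1.447 = 20083.6213

20083.6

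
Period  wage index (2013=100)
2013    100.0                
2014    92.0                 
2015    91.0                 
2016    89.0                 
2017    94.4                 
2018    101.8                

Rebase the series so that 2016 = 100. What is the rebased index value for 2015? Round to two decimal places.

Rebased(2015) = 91.0 / 89.0 × 100 = 102.2472

102.25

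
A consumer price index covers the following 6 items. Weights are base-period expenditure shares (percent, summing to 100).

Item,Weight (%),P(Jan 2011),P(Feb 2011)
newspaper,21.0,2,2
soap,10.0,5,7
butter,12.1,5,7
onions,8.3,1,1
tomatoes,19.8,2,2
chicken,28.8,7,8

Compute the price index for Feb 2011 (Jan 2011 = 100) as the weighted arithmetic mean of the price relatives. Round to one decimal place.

newspaper: 21.0 × (2/2) = 21.0 × 1.000000 = 21.0000
soap: 10.0 × (7/5) = 10.0 × 1.400000 = 14.0000
butter: 12.1 × (7/5) = 12.1 × 1.400000 = 16.9400
onions: 8.3 × (1/1) = 8.3 × 1.000000 = 8.3000
tomatoes: 19.8 × (2/2) = 19.8 × 1.000000 = 19.8000
chicken: 28.8 × (8/7) = 28.8 × 1.142857 = 32.9143
Index = Σ wᵢ·(p₁ᵢ/p₀ᵢ) = 21.0000 + 14.0000 + 16.9400 + 8.3000 + 19.8000 + 32.9143 = 112.9543

113.0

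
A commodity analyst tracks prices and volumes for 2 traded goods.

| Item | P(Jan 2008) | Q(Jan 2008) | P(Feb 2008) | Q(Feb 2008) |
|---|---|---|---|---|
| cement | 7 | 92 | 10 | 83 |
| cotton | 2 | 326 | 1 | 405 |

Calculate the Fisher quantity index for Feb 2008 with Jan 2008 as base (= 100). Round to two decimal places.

Laspeyres component (base-period weights):
ΣP(Jan 2008)Q(Feb 2008) = 7×83 + 2×405 = 581 + 810 = 1391
ΣP(Jan 2008)Q(Jan 2008) = 7×92 + 2×326 = 644 + 652 = 1296
L = 1391 / 1296 × 100 = 107.3302
Paasche component (current-period weights):
ΣP(Feb 2008)Q(Feb 2008) = 10×83 + 1×405 = 830 + 405 = 1235
ΣP(Feb 2008)Q(Jan 2008) = 10×92 + 1×326 = 920 + 326 = 1246
P = 1235 / 1246 × 100 = 99.1172
Fisher = √(L × P) = √(107.3302 × 99.1172) = 103.1420

103.14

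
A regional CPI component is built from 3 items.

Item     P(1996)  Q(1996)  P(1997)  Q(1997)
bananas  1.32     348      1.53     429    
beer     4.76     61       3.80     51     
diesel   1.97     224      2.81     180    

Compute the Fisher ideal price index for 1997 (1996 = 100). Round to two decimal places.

Laspeyres component (base-period weights):
ΣP(1997)Q(1996) = 1.53×348 + 3.80×61 + 2.81×224 = 532.44 + 231.8 + 629.44 = 1393.68
ΣP(1996)Q(1996) = 1.32×348 + 4.76×61 + 1.97×224 = 459.36 + 290.36 + 441.28 = 1191
L = 1393.68 / 1191 × 100 = 117.0176
Paasche component (current-period weights):
ΣP(1997)Q(1997) = 1.53×429 + 3.80×51 + 2.81×180 = 656.37 + 193.8 + 505.8 = 1355.97
ΣP(1996)Q(1997) = 1.32×429 + 4.76×51 + 1.97×180 = 566.28 + 242.76 + 354.6 = 1163.64
P = 1355.97 / 1163.64 × 100 = 116.5283
Fisher = √(L × P) = √(117.0176 × 116.5283) = 116.7727

116.77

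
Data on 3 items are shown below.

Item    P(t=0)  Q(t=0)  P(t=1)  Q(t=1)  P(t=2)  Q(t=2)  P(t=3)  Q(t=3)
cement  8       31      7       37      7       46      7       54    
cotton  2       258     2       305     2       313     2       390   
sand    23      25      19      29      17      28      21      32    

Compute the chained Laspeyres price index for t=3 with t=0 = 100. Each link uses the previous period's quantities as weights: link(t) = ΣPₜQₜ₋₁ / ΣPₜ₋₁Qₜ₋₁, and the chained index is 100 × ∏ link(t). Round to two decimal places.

Link t=0→t=1:
ΣP(t=1)Q(t=0) = 7×31 + 2×258 + 19×25 = 217 + 516 + 475 = 1208
ΣP(t=0)Q(t=0) = 8×31 + 2×258 + 23×25 = 248 + 516 + 575 = 1339
link = 1208/1339 = 0.902166
Link t=1→t=2:
ΣP(t=2)Q(t=1) = 7×37 + 2×305 + 17×29 = 259 + 610 + 493 = 1362
ΣP(t=1)Q(t=1) = 7×37 + 2×305 + 19×29 = 259 + 610 + 551 = 1420
link = 1362/1420 = 0.959155
Link t=2→t=3:
ΣP(t=3)Q(t=2) = 7×46 + 2×313 + 21×28 = 322 + 626 + 588 = 1536
ΣP(t=2)Q(t=2) = 7×46 + 2×313 + 17×28 = 322 + 626 + 476 = 1424
link = 1536/1424 = 1.078652
Chained index = 100 × 0.902166 × 0.959155 × 1.078652 = 93.3375

93.34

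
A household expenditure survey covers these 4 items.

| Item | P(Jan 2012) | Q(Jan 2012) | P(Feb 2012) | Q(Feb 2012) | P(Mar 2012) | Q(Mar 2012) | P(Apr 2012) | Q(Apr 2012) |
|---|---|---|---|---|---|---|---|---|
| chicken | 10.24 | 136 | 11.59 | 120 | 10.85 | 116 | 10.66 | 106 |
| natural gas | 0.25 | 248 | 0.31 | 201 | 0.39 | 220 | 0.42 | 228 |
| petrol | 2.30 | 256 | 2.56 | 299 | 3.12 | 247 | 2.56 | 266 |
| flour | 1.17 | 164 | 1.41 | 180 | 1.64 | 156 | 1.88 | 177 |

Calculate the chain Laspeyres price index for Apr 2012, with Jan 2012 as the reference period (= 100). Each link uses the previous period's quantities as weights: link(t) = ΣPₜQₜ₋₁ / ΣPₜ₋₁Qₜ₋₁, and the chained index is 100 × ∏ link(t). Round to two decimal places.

113.99

Link Jan 2012→Feb 2012:
ΣP(Feb 2012)Q(Jan 2012) = 11.59×136 + 0.31×248 + 2.56×256 + 1.41×164 = 1576.24 + 76.88 + 655.36 + 231.24 = 2539.72
ΣP(Jan 2012)Q(Jan 2012) = 10.24×136 + 0.25×248 + 2.30×256 + 1.17×164 = 1392.64 + 62 + 588.8 + 191.88 = 2235.32
link = 2539.72/2235.32 = 1.136177
Link Feb 2012→Mar 2012:
ΣP(Mar 2012)Q(Feb 2012) = 10.85×120 + 0.39×201 + 3.12×299 + 1.64×180 = 1302 + 78.39 + 932.88 + 295.2 = 2608.47
ΣP(Feb 2012)Q(Feb 2012) = 11.59×120 + 0.31×201 + 2.56×299 + 1.41×180 = 1390.8 + 62.31 + 765.44 + 253.8 = 2472.35
link = 2608.47/2472.35 = 1.055057
Link Mar 2012→Apr 2012:
ΣP(Apr 2012)Q(Mar 2012) = 10.66×116 + 0.42×220 + 2.56×247 + 1.88×156 = 1236.56 + 92.4 + 632.32 + 293.28 = 2254.56
ΣP(Mar 2012)Q(Mar 2012) = 10.85×116 + 0.39×220 + 3.12×247 + 1.64×156 = 1258.6 + 85.8 + 770.64 + 255.84 = 2370.88
link = 2254.56/2370.88 = 0.950938
Chained index = 100 × 1.136177 × 1.055057 × 0.950938 = 113.9920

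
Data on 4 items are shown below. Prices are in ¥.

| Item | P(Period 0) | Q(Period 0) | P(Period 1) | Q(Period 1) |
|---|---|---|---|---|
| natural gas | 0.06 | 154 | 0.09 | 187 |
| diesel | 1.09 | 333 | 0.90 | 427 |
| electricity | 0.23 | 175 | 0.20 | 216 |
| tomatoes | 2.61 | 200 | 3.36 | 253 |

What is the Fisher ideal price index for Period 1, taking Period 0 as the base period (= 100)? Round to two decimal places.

Laspeyres component (base-period weights):
ΣP(Period 1)Q(Period 0) = 0.09×154 + 0.90×333 + 0.20×175 + 3.36×200 = 13.86 + 299.7 + 35 + 672 = 1020.56
ΣP(Period 0)Q(Period 0) = 0.06×154 + 1.09×333 + 0.23×175 + 2.61×200 = 9.24 + 362.97 + 40.25 + 522 = 934.46
L = 1020.56 / 934.46 × 100 = 109.2139
Paasche component (current-period weights):
ΣP(Period 1)Q(Period 1) = 0.09×187 + 0.90×427 + 0.20×216 + 3.36×253 = 16.83 + 384.3 + 43.2 + 850.08 = 1294.41
ΣP(Period 0)Q(Period 1) = 0.06×187 + 1.09×427 + 0.23×216 + 2.61×253 = 11.22 + 465.43 + 49.68 + 660.33 = 1186.66
P = 1294.41 / 1186.66 × 100 = 109.0801
Fisher = √(L × P) = √(109.2139 × 109.0801) = 109.1470

109.15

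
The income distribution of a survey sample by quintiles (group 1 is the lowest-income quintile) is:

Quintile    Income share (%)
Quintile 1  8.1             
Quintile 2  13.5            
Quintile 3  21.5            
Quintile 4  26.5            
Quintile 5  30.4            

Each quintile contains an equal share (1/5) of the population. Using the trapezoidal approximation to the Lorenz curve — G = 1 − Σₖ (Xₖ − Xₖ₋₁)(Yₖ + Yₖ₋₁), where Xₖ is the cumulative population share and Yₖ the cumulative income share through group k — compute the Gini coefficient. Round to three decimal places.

0.230

Cumulative income shares Yₖ: 0.0810, 0.2160, 0.4310, 0.6960, 1.0000
Σ (Xₖ−Xₖ₋₁)(Yₖ+Yₖ₋₁) = (1/5)(0.0810+0.0000) + (1/5)(0.2160+0.0810) + (1/5)(0.4310+0.2160) + (1/5)(0.6960+0.4310) + (1/5)(1.0000+0.6960)
  = 0.0162 + 0.0594 + 0.1294 + 0.2254 + 0.3392 = 0.7696
G = 1 − 0.7696 = 0.2304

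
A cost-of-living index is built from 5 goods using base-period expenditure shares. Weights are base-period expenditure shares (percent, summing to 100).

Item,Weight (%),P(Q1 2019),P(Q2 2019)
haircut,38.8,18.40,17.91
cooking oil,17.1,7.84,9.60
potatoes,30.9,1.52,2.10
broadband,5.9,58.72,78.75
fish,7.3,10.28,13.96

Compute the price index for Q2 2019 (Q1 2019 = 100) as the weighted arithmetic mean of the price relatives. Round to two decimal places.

haircut: 38.8 × (17.91/18.40) = 38.8 × 0.973370 = 37.7667
cooking oil: 17.1 × (9.60/7.84) = 17.1 × 1.224490 = 20.9388
potatoes: 30.9 × (2.10/1.52) = 30.9 × 1.381579 = 42.6908
broadband: 5.9 × (78.75/58.72) = 5.9 × 1.341110 = 7.9126
fish: 7.3 × (13.96/10.28) = 7.3 × 1.357977 = 9.9132
Index = Σ wᵢ·(p₁ᵢ/p₀ᵢ) = 37.7667 + 20.9388 + 42.6908 + 7.9126 + 9.9132 = 119.2221

119.22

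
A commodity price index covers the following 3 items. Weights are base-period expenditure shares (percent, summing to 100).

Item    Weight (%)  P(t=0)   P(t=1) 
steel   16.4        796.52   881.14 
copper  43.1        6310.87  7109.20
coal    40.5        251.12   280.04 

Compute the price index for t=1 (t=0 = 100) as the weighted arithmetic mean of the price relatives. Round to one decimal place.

steel: 16.4 × (881.14/796.52) = 16.4 × 1.106237 = 18.1423
copper: 43.1 × (7109.20/6310.87) = 43.1 × 1.126501 = 48.5522
coal: 40.5 × (280.04/251.12) = 40.5 × 1.115164 = 45.1641
Index = Σ wᵢ·(p₁ᵢ/p₀ᵢ) = 18.1423 + 48.5522 + 45.1641 = 111.8586

111.9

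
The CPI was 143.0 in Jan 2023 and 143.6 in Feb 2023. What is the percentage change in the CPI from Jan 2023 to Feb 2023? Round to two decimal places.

Change = (143.6 − 143.0) / 143.0 × 100
       = 0.6 / 143.0 × 100 = 0.4196%

0.42%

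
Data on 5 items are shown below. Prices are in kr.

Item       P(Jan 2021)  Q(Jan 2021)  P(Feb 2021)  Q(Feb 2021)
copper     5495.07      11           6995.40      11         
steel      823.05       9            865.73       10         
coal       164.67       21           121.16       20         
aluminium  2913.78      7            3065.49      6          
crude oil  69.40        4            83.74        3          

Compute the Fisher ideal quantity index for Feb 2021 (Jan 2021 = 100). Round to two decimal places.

97.63

Laspeyres component (base-period weights):
ΣP(Jan 2021)Q(Feb 2021) = 5495.07×11 + 823.05×10 + 164.67×20 + 2913.78×6 + 69.40×3 = 60445.77 + 8230.5 + 3293.4 + 17482.68 + 208.2 = 89660.55
ΣP(Jan 2021)Q(Jan 2021) = 5495.07×11 + 823.05×9 + 164.67×21 + 2913.78×7 + 69.40×4 = 60445.77 + 7407.45 + 3458.07 + 20396.46 + 277.6 = 91985.35
L = 89660.55 / 91985.35 × 100 = 97.4726
Paasche component (current-period weights):
ΣP(Feb 2021)Q(Feb 2021) = 6995.40×11 + 865.73×10 + 121.16×20 + 3065.49×6 + 83.74×3 = 76949.4 + 8657.3 + 2423.2 + 18392.94 + 251.22 = 106674.06
ΣP(Feb 2021)Q(Jan 2021) = 6995.40×11 + 865.73×9 + 121.16×21 + 3065.49×7 + 83.74×4 = 76949.4 + 7791.57 + 2544.36 + 21458.43 + 334.96 = 109078.72
P = 106674.06 / 109078.72 × 100 = 97.7955
Fisher = √(L × P) = √(97.4726 × 97.7955) = 97.6339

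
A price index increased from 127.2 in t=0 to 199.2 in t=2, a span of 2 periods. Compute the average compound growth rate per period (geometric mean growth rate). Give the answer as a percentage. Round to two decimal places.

Growth factor = (199.2/127.2)^(1/2) = (1.566038)^(1/2) = 1.251414
Growth rate = 1.251414 − 1 = 0.251414 = 25.1414%

25.14%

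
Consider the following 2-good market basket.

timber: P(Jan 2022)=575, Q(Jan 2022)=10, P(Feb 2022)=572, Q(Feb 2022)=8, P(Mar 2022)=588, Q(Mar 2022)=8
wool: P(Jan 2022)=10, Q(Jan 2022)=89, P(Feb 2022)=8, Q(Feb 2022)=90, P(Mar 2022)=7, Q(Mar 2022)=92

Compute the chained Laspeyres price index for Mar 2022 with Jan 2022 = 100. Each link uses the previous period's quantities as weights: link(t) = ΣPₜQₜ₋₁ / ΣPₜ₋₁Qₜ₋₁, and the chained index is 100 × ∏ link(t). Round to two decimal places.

Link Jan 2022→Feb 2022:
ΣP(Feb 2022)Q(Jan 2022) = 572×10 + 8×89 = 5720 + 712 = 6432
ΣP(Jan 2022)Q(Jan 2022) = 575×10 + 10×89 = 5750 + 890 = 6640
link = 6432/6640 = 0.968675
Link Feb 2022→Mar 2022:
ΣP(Mar 2022)Q(Feb 2022) = 588×8 + 7×90 = 4704 + 630 = 5334
ΣP(Feb 2022)Q(Feb 2022) = 572×8 + 8×90 = 4576 + 720 = 5296
link = 5334/5296 = 1.007175
Chained index = 100 × 0.968675 × 1.007175 = 97.5625

97.56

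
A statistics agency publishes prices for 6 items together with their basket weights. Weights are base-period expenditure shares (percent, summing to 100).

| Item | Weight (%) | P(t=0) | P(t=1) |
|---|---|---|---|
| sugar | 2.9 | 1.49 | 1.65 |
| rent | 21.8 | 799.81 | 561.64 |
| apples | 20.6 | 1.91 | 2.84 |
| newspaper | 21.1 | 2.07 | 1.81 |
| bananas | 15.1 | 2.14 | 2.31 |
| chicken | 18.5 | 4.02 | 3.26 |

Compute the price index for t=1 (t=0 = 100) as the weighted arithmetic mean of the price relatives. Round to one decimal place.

98.9

sugar: 2.9 × (1.65/1.49) = 2.9 × 1.107383 = 3.2114
rent: 21.8 × (561.64/799.81) = 21.8 × 0.702217 = 15.3083
apples: 20.6 × (2.84/1.91) = 20.6 × 1.486911 = 30.6304
newspaper: 21.1 × (1.81/2.07) = 21.1 × 0.874396 = 18.4498
bananas: 15.1 × (2.31/2.14) = 15.1 × 1.079439 = 16.2995
chicken: 18.5 × (3.26/4.02) = 18.5 × 0.810945 = 15.0025
Index = Σ wᵢ·(p₁ᵢ/p₀ᵢ) = 3.2114 + 15.3083 + 30.6304 + 18.4498 + 16.2995 + 15.0025 = 98.9019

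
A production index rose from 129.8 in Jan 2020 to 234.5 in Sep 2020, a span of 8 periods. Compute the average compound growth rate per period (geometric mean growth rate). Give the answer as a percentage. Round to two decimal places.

7.67%

Growth factor = (234.5/129.8)^(1/8) = (1.806626)^(1/8) = 1.076734
Growth rate = 1.076734 − 1 = 0.076734 = 7.6734%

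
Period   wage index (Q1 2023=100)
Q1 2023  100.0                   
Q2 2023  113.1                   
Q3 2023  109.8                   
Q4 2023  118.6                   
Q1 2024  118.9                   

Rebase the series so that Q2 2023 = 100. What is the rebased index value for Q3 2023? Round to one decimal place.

97.1

Rebased(Q3 2023) = 109.8 / 113.1 × 100 = 97.0822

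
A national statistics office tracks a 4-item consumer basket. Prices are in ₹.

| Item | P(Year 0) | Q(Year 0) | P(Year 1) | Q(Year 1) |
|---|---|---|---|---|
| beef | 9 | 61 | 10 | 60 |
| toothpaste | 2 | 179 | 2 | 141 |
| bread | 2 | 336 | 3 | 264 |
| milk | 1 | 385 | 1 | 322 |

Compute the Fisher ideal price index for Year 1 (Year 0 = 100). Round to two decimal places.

Laspeyres component (base-period weights):
ΣP(Year 1)Q(Year 0) = 10×61 + 2×179 + 3×336 + 1×385 = 610 + 358 + 1008 + 385 = 2361
ΣP(Year 0)Q(Year 0) = 9×61 + 2×179 + 2×336 + 1×385 = 549 + 358 + 672 + 385 = 1964
L = 2361 / 1964 × 100 = 120.2138
Paasche component (current-period weights):
ΣP(Year 1)Q(Year 1) = 10×60 + 2×141 + 3×264 + 1×322 = 600 + 282 + 792 + 322 = 1996
ΣP(Year 0)Q(Year 1) = 9×60 + 2×141 + 2×264 + 1×322 = 540 + 282 + 528 + 322 = 1672
P = 1996 / 1672 × 100 = 119.3780
Fisher = √(L × P) = √(120.2138 × 119.3780) = 119.7952

119.80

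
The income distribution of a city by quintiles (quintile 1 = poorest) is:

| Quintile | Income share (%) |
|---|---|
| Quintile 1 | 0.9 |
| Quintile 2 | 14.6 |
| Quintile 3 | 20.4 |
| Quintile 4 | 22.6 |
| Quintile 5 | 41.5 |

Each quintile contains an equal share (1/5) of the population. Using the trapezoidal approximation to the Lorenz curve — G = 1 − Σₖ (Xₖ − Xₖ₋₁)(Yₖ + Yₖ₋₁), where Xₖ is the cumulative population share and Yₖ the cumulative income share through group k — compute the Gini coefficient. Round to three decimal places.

0.357

Cumulative income shares Yₖ: 0.0090, 0.1550, 0.3590, 0.5850, 1.0000
Σ (Xₖ−Xₖ₋₁)(Yₖ+Yₖ₋₁) = (1/5)(0.0090+0.0000) + (1/5)(0.1550+0.0090) + (1/5)(0.3590+0.1550) + (1/5)(0.5850+0.3590) + (1/5)(1.0000+0.5850)
  = 0.0018 + 0.0328 + 0.1028 + 0.1888 + 0.3170 = 0.6432
G = 1 − 0.6432 = 0.3568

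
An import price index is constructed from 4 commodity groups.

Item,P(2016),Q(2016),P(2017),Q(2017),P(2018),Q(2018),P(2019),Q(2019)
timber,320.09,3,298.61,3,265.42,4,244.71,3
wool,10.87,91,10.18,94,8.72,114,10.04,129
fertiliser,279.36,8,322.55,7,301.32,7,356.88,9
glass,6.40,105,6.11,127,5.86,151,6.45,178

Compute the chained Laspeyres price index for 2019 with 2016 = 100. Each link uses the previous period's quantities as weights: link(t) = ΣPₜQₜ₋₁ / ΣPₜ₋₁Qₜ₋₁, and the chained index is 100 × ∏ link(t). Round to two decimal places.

105.27

Link 2016→2017:
ΣP(2017)Q(2016) = 298.61×3 + 10.18×91 + 322.55×8 + 6.11×105 = 895.83 + 926.38 + 2580.4 + 641.55 = 5044.16
ΣP(2016)Q(2016) = 320.09×3 + 10.87×91 + 279.36×8 + 6.40×105 = 960.27 + 989.17 + 2234.88 + 672 = 4856.32
link = 5044.16/4856.32 = 1.038679
Link 2017→2018:
ΣP(2018)Q(2017) = 265.42×3 + 8.72×94 + 301.32×7 + 5.86×127 = 796.26 + 819.68 + 2109.24 + 744.22 = 4469.4
ΣP(2017)Q(2017) = 298.61×3 + 10.18×94 + 322.55×7 + 6.11×127 = 895.83 + 956.92 + 2257.85 + 775.97 = 4886.57
link = 4469.4/4886.57 = 0.914629
Link 2018→2019:
ΣP(2019)Q(2018) = 244.71×4 + 10.04×114 + 356.88×7 + 6.45×151 = 978.84 + 1144.56 + 2498.16 + 973.95 = 5595.51
ΣP(2018)Q(2018) = 265.42×4 + 8.72×114 + 301.32×7 + 5.86×151 = 1061.68 + 994.08 + 2109.24 + 884.86 = 5049.86
link = 5595.51/5049.86 = 1.108053
Chained index = 100 × 1.038679 × 0.914629 × 1.108053 = 105.2657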